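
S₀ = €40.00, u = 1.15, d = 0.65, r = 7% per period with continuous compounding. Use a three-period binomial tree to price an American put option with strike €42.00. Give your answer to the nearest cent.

Risk-neutral probability p = (e^0.07 − 0.65)/(1.15 − 0.65) = 0.4225/0.5000 = 0.8450
Terminal stock prices: S_uuu = 60.83, S_uud = 34.38, S_udd = 19.44, S_ddd = 10.98
Terminal payoffs (K − S): max(-18.83, 0) = 0, max(7.615, 0) = 7.615, max(22.56, 0) = 22.56, max(31.02, 0) = 31.02
Node uu (S = 52.9): continuation = e^(−0.07)·[0.8450·0.0000 + 0.1550·7.6150] = 1.1004; exercise value = 0.0000 ≤ continuation, so V_uu = 1.1004
Node ud (S = 29.9): continuation = e^(−0.07)·[0.8450·7.6150 + 0.1550·22.5650] = 9.2605; exercise value = 12.1000 > continuation, so V_ud = 12.1000 (exercise)
Node dd (S = 16.9): continuation = e^(−0.07)·[0.8450·22.5650 + 0.1550·31.0150] = 22.2605; exercise value = 25.1000 > continuation, so V_dd = 25.1000 (exercise)
Node u (S = 46): continuation = e^(−0.07)·[0.8450·1.1004 + 0.1550·12.1000] = 2.6155; exercise value = 0.0000 ≤ continuation, so V_u = 2.6155
Node d (S = 26): continuation = e^(−0.07)·[0.8450·12.1000 + 0.1550·25.1000] = 13.1605; exercise value = 16.0000 > continuation, so V_d = 16.0000 (exercise)
Node 0 (S = 40): continuation = e^(−0.07)·[0.8450·2.6155 + 0.1550·16.0000] = 4.3728; exercise value = 2.0000 ≤ continuation, so V_0 = 4.3728

€4.37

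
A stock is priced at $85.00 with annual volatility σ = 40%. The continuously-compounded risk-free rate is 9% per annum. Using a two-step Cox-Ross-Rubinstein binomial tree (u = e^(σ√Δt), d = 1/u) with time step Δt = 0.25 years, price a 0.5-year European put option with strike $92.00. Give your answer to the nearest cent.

CRR parameters: u = e^(σ√Δt) = e^(0.4·√0.25) = 1.2214, d = 1/u = 0.8187
Per-period rate: rΔt = 0.09·0.25 = 0.0225, so R = e^0.0225 = 1.0228
Risk-neutral probability p = (e^0.0225 − 0.8187)/(1.2214 − 0.8187) = 0.2040/0.4027 = 0.5067
Terminal stock prices: S_uu = 126.8, S_ud = 85, S_dd = 56.98
Terminal payoffs (K − S): max(-34.81, 0) = 0, max(7, 0) = 7, max(35.02, 0) = 35.02
Node u (S = 103.8): V_u = e^(−0.0225)·[0.5067·0.0000 + 0.4933·7.0000] = 3.3764
Node d (S = 69.59): V_d = e^(−0.0225)·[0.5067·7.0000 + 0.4933·35.0228] = 20.3610
Node 0 (S = 85): V_0 = e^(−0.0225)·[0.5067·3.3764 + 0.4933·20.3610] = 11.4938

$11.49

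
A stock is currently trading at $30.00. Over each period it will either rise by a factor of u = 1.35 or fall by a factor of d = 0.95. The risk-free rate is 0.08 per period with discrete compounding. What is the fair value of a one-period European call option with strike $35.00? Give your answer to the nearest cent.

$1.66

Risk-neutral probability p = (1 + 0.08 − 0.95)/(1.35 − 0.95) = 0.1300/0.4000 = 0.3250
Terminal stock prices: S_u = 40.5, S_d = 28.5
Terminal payoffs (S − K): max(5.5, 0) = 5.5, max(-6.5, 0) = 0
Node 0 (S = 30): V_0 = 1/1.08·[0.3250·5.5000 + 0.6750·0.0000] = 1.6551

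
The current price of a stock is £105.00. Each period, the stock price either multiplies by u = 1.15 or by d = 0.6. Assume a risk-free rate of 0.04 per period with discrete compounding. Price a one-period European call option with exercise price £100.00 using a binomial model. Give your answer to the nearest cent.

Risk-neutral probability p = (1 + 0.04 − 0.6)/(1.15 − 0.6) = 0.4400/0.5500 = 0.8000
Terminal stock prices: S_u = 120.7, S_d = 63
Terminal payoffs (S − K): max(20.75, 0) = 20.75, max(-37, 0) = 0
Node 0 (S = 105): V_0 = 1/1.04·[0.8000·20.7500 + 0.2000·0.0000] = 15.9615

£15.96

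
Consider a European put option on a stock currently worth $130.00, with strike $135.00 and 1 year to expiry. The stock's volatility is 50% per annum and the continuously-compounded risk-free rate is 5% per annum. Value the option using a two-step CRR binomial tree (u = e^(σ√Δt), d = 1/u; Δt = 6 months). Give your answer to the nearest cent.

$22.93

CRR parameters: u = e^(σ√Δt) = e^(0.5·√0.5) = 1.4241, d = 1/u = 0.7022
Per-period rate: rΔt = 0.05·0.5 = 0.025, so R = e^0.025 = 1.0253
Risk-neutral probability p = (e^0.025 − 0.7022)/(1.4241 − 0.7022) = 0.3231/0.7219 = 0.4476
Terminal stock prices: S_uu = 263.7, S_ud = 130, S_dd = 64.1
Terminal payoffs (K − S): max(-128.7, 0) = 0, max(5, 0) = 5, max(70.9, 0) = 70.9
Node u (S = 185.1): V_u = e^(−0.025)·[0.4476·0.0000 + 0.5524·5.0000] = 2.6939
Node d (S = 91.28): V_d = e^(−0.025)·[0.4476·5.0000 + 0.5524·70.9011] = 40.3823
Node 0 (S = 130): V_0 = e^(−0.025)·[0.4476·2.6939 + 0.5524·40.3823] = 22.9329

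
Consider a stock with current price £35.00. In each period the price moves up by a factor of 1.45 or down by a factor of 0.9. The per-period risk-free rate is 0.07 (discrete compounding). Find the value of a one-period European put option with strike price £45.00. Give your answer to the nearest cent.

Risk-neutral probability p = (1 + 0.07 − 0.9)/(1.45 − 0.9) = 0.1700/0.5500 = 0.3091
Terminal stock prices: S_u = 50.75, S_d = 31.5
Terminal payoffs (K − S): max(-5.75, 0) = 0, max(13.5, 0) = 13.5
Node 0 (S = 35): V_0 = 1/1.07·[0.3091·0.0000 + 0.6909·13.5000] = 8.7171

£8.72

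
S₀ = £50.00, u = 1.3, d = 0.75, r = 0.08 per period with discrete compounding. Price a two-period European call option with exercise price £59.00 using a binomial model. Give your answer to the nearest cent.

£7.87

Risk-neutral probability p = (1 + 0.08 − 0.75)/(1.3 − 0.75) = 0.3300/0.5500 = 0.6000
Terminal stock prices: S_uu = 84.5, S_ud = 48.75, S_dd = 28.12
Terminal payoffs (S − K): max(25.5, 0) = 25.5, max(-10.25, 0) = 0, max(-30.88, 0) = 0
Node u (S = 65): V_u = 1/1.08·[0.6000·25.5000 + 0.4000·0.0000] = 14.1667
Node d (S = 37.5): V_d = 1/1.08·[0.6000·0.0000 + 0.4000·0.0000] = 0.0000
Node 0 (S = 50): V_0 = 1/1.08·[0.6000·14.1667 + 0.4000·0.0000] = 7.8704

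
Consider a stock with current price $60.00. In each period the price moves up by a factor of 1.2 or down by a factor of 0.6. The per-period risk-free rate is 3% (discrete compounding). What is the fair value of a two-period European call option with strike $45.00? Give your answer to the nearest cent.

$20.04

Risk-neutral probability p = (1 + 0.03 − 0.6)/(1.2 − 0.6) = 0.4300/0.6000 = 0.7167
Terminal stock prices: S_uu = 86.4, S_ud = 43.2, S_dd = 21.6
Terminal payoffs (S − K): max(41.4, 0) = 41.4, max(-1.8, 0) = 0, max(-23.4, 0) = 0
Node u (S = 72): V_u = 1/1.03·[0.7167·41.4000 + 0.2833·0.0000] = 28.8058
Node d (S = 36): V_d = 1/1.03·[0.7167·0.0000 + 0.2833·0.0000] = 0.0000
Node 0 (S = 60): V_0 = 1/1.03·[0.7167·28.8058 + 0.2833·0.0000] = 20.0429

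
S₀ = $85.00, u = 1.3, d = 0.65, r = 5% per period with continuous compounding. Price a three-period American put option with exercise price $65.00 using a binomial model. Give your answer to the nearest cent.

$6.70

Risk-neutral probability p = (e^0.05 − 0.65)/(1.3 − 0.65) = 0.4013/0.6500 = 0.6173
Terminal stock prices: S_uuu = 186.7, S_uud = 93.37, S_udd = 46.69, S_ddd = 23.34
Terminal payoffs (K − S): max(-121.7, 0) = 0, max(-28.37, 0) = 0, max(18.31, 0) = 18.31, max(41.66, 0) = 41.66
Node uu (S = 143.7): continuation = e^(−0.05)·[0.6173·0.0000 + 0.3827·0.0000] = 0.0000; exercise value = 0.0000 ≤ continuation, so V_uu = 0.0000
Node ud (S = 71.83): continuation = e^(−0.05)·[0.6173·0.0000 + 0.3827·18.3137] = 6.6662; exercise value = 0.0000 ≤ continuation, so V_ud = 6.6662
Node dd (S = 35.91): continuation = e^(−0.05)·[0.6173·18.3137 + 0.3827·41.6569] = 25.9174; exercise value = 29.0875 > continuation, so V_dd = 29.0875 (exercise)
Node u (S = 110.5): continuation = e^(−0.05)·[0.6173·0.0000 + 0.3827·6.6662] = 2.4265; exercise value = 0.0000 ≤ continuation, so V_u = 2.4265
Node d (S = 55.25): continuation = e^(−0.05)·[0.6173·6.6662 + 0.3827·29.0875] = 14.5024; exercise value = 9.7500 ≤ continuation, so V_d = 14.5024
Node 0 (S = 85): continuation = e^(−0.05)·[0.6173·2.4265 + 0.3827·14.5024] = 6.7037; exercise value = 0.0000 ≤ continuation, so V_0 = 6.7037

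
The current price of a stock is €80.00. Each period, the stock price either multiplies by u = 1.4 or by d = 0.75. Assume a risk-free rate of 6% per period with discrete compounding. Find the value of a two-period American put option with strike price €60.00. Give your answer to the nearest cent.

Risk-neutral probability p = (1 + 0.06 − 0.75)/(1.4 − 0.75) = 0.3100/0.6500 = 0.4769
Terminal stock prices: S_uu = 156.8, S_ud = 84, S_dd = 45
Terminal payoffs (K − S): max(-96.8, 0) = 0, max(-24, 0) = 0, max(15, 0) = 15
Node u (S = 112): continuation = 1/1.06·[0.4769·0.0000 + 0.5231·0.0000] = 0.0000; exercise value = 0.0000 ≤ continuation, so V_u = 0.0000
Node d (S = 60): continuation = 1/1.06·[0.4769·0.0000 + 0.5231·15.0000] = 7.4020; exercise value = 0.0000 ≤ continuation, so V_d = 7.4020
Node 0 (S = 80): continuation = 1/1.06·[0.4769·0.0000 + 0.5231·7.4020] = 3.6527; exercise value = 0.0000 ≤ continuation, so V_0 = 3.6527

€3.65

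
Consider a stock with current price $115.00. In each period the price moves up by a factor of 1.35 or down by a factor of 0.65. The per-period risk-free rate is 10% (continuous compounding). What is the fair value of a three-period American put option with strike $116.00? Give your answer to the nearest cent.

$16.02

Risk-neutral probability p = (e^0.1 − 0.65)/(1.35 − 0.65) = 0.4552/0.7000 = 0.6502
Terminal stock prices: S_uuu = 282.9, S_uud = 136.2, S_udd = 65.59, S_ddd = 31.58
Terminal payoffs (K − S): max(-166.9, 0) = 0, max(-20.23, 0) = 0, max(50.41, 0) = 50.41, max(84.42, 0) = 84.42
Node uu (S = 209.6): continuation = e^(−0.1)·[0.6502·0.0000 + 0.3498·0.0000] = 0.0000; exercise value = 0.0000 ≤ continuation, so V_uu = 0.0000
Node ud (S = 100.9): continuation = e^(−0.1)·[0.6502·0.0000 + 0.3498·50.4069] = 15.9524; exercise value = 15.0875 ≤ continuation, so V_ud = 15.9524
Node dd (S = 48.59): continuation = e^(−0.1)·[0.6502·50.4069 + 0.3498·84.4181] = 56.3736; exercise value = 67.4125 > continuation, so V_dd = 67.4125 (exercise)
Node u (S = 155.2): continuation = e^(−0.1)·[0.6502·0.0000 + 0.3498·15.9524] = 5.0485; exercise value = 0.0000 ≤ continuation, so V_u = 5.0485
Node d (S = 74.75): continuation = e^(−0.1)·[0.6502·15.9524 + 0.3498·67.4125] = 30.7200; exercise value = 41.2500 > continuation, so V_d = 41.2500 (exercise)
Node 0 (S = 115): continuation = e^(−0.1)·[0.6502·5.0485 + 0.3498·41.2500] = 16.0248; exercise value = 1.0000 ≤ continuation, so V_0 = 16.0248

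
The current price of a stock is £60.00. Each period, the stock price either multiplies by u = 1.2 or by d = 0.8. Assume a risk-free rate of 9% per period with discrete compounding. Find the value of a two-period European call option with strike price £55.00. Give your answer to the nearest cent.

Risk-neutral probability p = (1 + 0.09 − 0.8)/(1.2 − 0.8) = 0.2900/0.4000 = 0.7250
Terminal stock prices: S_uu = 86.4, S_ud = 57.6, S_dd = 38.4
Terminal payoffs (S − K): max(31.4, 0) = 31.4, max(2.6, 0) = 2.6, max(-16.6, 0) = 0
Node u (S = 72): V_u = 1/1.09·[0.7250·31.4000 + 0.2750·2.6000] = 21.5413
Node d (S = 48): V_d = 1/1.09·[0.7250·2.6000 + 0.2750·0.0000] = 1.7294
Node 0 (S = 60): V_0 = 1/1.09·[0.7250·21.5413 + 0.2750·1.7294] = 14.7642

£14.76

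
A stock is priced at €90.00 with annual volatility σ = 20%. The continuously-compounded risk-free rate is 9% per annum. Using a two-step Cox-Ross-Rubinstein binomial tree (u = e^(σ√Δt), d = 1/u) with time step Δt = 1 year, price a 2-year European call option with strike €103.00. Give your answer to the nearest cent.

€12.22

CRR parameters: u = e^(σ√Δt) = e^(0.2·√1) = 1.2214, d = 1/u = 0.8187
Per-period rate: rΔt = 0.09·1 = 0.09, so R = e^0.09 = 1.0942
Risk-neutral probability p = (e^0.09 − 0.8187)/(1.2214 − 0.8187) = 0.2754/0.4027 = 0.6840
Terminal stock prices: S_uu = 134.3, S_ud = 90, S_dd = 60.33
Terminal payoffs (S − K): max(31.26, 0) = 31.26, max(-13, 0) = 0, max(-42.67, 0) = 0
Node u (S = 109.9): V_u = e^(−0.09)·[0.6840·31.2642 + 0.3160·0.0000] = 19.5453
Node d (S = 73.69): V_d = e^(−0.09)·[0.6840·0.0000 + 0.3160·0.0000] = 0.0000
Node 0 (S = 90): V_0 = e^(−0.09)·[0.6840·19.5453 + 0.3160·0.0000] = 12.2190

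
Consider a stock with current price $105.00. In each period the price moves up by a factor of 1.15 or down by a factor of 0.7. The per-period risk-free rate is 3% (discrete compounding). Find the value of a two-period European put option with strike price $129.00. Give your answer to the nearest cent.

Risk-neutral probability p = (1 + 0.03 − 0.7)/(1.15 − 0.7) = 0.3300/0.4500 = 0.7333
Terminal stock prices: S_uu = 138.9, S_ud = 84.52, S_dd = 51.45
Terminal payoffs (K − S): max(-9.862, 0) = 0, max(44.48, 0) = 44.48, max(77.55, 0) = 77.55
Node u (S = 120.7): V_u = 1/1.03·[0.7333·0.0000 + 0.2667·44.4750] = 11.5146
Node d (S = 73.5): V_d = 1/1.03·[0.7333·44.4750 + 0.2667·77.5500] = 51.7427
Node 0 (S = 105): V_0 = 1/1.03·[0.7333·11.5146 + 0.2667·51.7427] = 21.5942

$21.59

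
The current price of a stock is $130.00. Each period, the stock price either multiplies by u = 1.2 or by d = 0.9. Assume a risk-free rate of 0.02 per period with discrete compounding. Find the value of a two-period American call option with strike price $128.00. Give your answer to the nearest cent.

Risk-neutral probability p = (1 + 0.02 − 0.9)/(1.2 − 0.9) = 0.1200/0.3000 = 0.4000
Terminal stock prices: S_uu = 187.2, S_ud = 140.4, S_dd = 105.3
Terminal payoffs (S − K): max(59.2, 0) = 59.2, max(12.4, 0) = 12.4, max(-22.7, 0) = 0
Node u (S = 156): continuation = 1/1.02·[0.4000·59.2000 + 0.6000·12.4000] = 30.5098; exercise value = 28.0000 ≤ continuation, so V_u = 30.5098
Node d (S = 117): continuation = 1/1.02·[0.4000·12.4000 + 0.6000·0.0000] = 4.8627; exercise value = 0.0000 ≤ continuation, so V_d = 4.8627
Node 0 (S = 130): continuation = 1/1.02·[0.4000·30.5098 + 0.6000·4.8627] = 14.8251; exercise value = 2.0000 ≤ continuation, so V_0 = 14.8251

$14.83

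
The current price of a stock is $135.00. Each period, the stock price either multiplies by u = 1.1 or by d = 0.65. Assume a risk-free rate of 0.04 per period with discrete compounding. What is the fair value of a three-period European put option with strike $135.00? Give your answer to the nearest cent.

$10.87

Risk-neutral probability p = (1 + 0.04 − 0.65)/(1.1 − 0.65) = 0.3900/0.4500 = 0.8667
Terminal stock prices: S_uuu = 179.7, S_uud = 106.2, S_udd = 62.74, S_ddd = 37.07
Terminal payoffs (K − S): max(-44.69, 0) = 0, max(28.82, 0) = 28.82, max(72.26, 0) = 72.26, max(97.93, 0) = 97.93
Node uu (S = 163.4): V_uu = 1/1.04·[0.8667·0.0000 + 0.1333·28.8225] = 3.6952
Node ud (S = 96.53): V_ud = 1/1.04·[0.8667·28.8225 + 0.1333·72.2587] = 33.2827
Node dd (S = 57.04): V_dd = 1/1.04·[0.8667·72.2587 + 0.1333·97.9256] = 72.7702
Node u (S = 148.5): V_u = 1/1.04·[0.8667·3.6952 + 0.1333·33.2827] = 7.3463
Node d (S = 87.75): V_d = 1/1.04·[0.8667·33.2827 + 0.1333·72.7702] = 37.0651
Node 0 (S = 135): V_0 = 1/1.04·[0.8667·7.3463 + 0.1333·37.0651] = 10.8739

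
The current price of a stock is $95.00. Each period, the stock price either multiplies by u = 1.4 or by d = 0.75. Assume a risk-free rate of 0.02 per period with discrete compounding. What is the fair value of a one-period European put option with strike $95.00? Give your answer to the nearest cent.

Risk-neutral probability p = (1 + 0.02 − 0.75)/(1.4 − 0.75) = 0.2700/0.6500 = 0.4154
Terminal stock prices: S_u = 133, S_d = 71.25
Terminal payoffs (K − S): max(-38, 0) = 0, max(23.75, 0) = 23.75
Node 0 (S = 95): V_0 = 1/1.02·[0.4154·0.0000 + 0.5846·23.7500] = 13.6124

$13.61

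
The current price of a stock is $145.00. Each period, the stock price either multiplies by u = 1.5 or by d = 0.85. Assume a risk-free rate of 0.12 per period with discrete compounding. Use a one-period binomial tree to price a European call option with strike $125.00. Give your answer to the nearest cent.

$34.31

Risk-neutral probability p = (1 + 0.12 − 0.85)/(1.5 − 0.85) = 0.2700/0.6500 = 0.4154
Terminal stock prices: S_u = 217.5, S_d = 123.2
Terminal payoffs (S − K): max(92.5, 0) = 92.5, max(-1.75, 0) = 0
Node 0 (S = 145): V_0 = 1/1.12·[0.4154·92.5000 + 0.5846·0.0000] = 34.3063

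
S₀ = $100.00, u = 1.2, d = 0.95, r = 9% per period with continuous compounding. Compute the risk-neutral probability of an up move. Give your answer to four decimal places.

Risk-neutral probability p = (e^0.09 − 0.95)/(1.2 − 0.95) = 0.1442/0.2500 = 0.5767

p = 0.5767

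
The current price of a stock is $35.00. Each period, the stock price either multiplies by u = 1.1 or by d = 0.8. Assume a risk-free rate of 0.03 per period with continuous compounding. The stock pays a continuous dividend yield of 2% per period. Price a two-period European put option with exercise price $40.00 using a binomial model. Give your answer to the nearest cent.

$5.13

Per-period risk-free factor R = e^0.03 = 1.0305; dividend-adjusted growth = e^(0.03−0.02) = 1.0101.
Risk-neutral probability p = (1.0101 − 0.8)/(1.1 − 0.8) = 0.2101/0.3000 = 0.7002
Terminal stock prices: S_uu = 42.35, S_ud = 30.8, S_dd = 22.4
Terminal payoffs (K − S): max(-2.35, 0) = 0, max(9.2, 0) = 9.2, max(17.6, 0) = 17.6
Node u (S = 38.5): V_u = e^(−0.03)·[0.7002·0.0000 + 0.2998·9.2000] = 2.6769
Node d (S = 28): V_d = e^(−0.03)·[0.7002·9.2000 + 0.2998·17.6000] = 11.3723
Node 0 (S = 35): V_0 = e^(−0.03)·[0.7002·2.6769 + 0.2998·11.3723] = 5.1279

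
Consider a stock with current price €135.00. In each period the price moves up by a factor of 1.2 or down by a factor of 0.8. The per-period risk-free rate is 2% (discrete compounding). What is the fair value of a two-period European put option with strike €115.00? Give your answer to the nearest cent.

€5.57

Risk-neutral probability p = (1 + 0.02 − 0.8)/(1.2 − 0.8) = 0.2200/0.4000 = 0.5500
Terminal stock prices: S_uu = 194.4, S_ud = 129.6, S_dd = 86.4
Terminal payoffs (K − S): max(-79.4, 0) = 0, max(-14.6, 0) = 0, max(28.6, 0) = 28.6
Node u (S = 162): V_u = 1/1.02·[0.5500·0.0000 + 0.4500·0.0000] = 0.0000
Node d (S = 108): V_d = 1/1.02·[0.5500·0.0000 + 0.4500·28.6000] = 12.6176
Node 0 (S = 135): V_0 = 1/1.02·[0.5500·0.0000 + 0.4500·12.6176] = 5.5666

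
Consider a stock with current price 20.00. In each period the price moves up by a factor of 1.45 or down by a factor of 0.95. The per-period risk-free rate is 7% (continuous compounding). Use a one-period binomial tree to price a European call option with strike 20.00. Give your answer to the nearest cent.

Risk-neutral probability p = (e^0.07 − 0.95)/(1.45 − 0.95) = 0.1225/0.5000 = 0.2450
Terminal stock prices: S_u = 29, S_d = 19
Terminal payoffs (S − K): max(9, 0) = 9, max(-1, 0) = 0
Node 0 (S = 20): V_0 = e^(−0.07)·[0.2450·9.0000 + 0.7550·0.0000] = 2.0561

2.06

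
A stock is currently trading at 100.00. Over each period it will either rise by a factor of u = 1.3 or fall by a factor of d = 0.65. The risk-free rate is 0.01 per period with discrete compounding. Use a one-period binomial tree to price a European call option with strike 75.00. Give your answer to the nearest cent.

Risk-neutral probability p = (1 + 0.01 − 0.65)/(1.3 − 0.65) = 0.3600/0.6500 = 0.5538
Terminal stock prices: S_u = 130, S_d = 65
Terminal payoffs (S − K): max(55, 0) = 55, max(-10, 0) = 0
Node 0 (S = 100): V_0 = 1/1.01·[0.5538·55.0000 + 0.4462·0.0000] = 30.1599

30.16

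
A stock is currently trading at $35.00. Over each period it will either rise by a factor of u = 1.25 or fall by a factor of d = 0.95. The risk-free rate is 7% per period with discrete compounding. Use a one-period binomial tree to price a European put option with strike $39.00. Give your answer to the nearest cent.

Risk-neutral probability p = (1 + 0.07 − 0.95)/(1.25 − 0.95) = 0.1200/0.3000 = 0.4000
Terminal stock prices: S_u = 43.75, S_d = 33.25
Terminal payoffs (K − S): max(-4.75, 0) = 0, max(5.75, 0) = 5.75
Node 0 (S = 35): V_0 = 1/1.07·[0.4000·0.0000 + 0.6000·5.7500] = 3.2243

$3.22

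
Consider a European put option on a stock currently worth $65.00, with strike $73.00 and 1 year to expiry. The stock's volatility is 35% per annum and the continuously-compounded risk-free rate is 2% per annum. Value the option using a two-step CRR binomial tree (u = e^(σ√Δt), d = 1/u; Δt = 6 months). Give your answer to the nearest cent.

CRR parameters: u = e^(σ√Δt) = e^(0.35·√0.5) = 1.2808, d = 1/u = 0.7808
Per-period rate: rΔt = 0.02·0.5 = 0.01, so R = e^0.01 = 1.0101
Risk-neutral probability p = (e^0.01 − 0.7808)/(1.2808 − 0.7808) = 0.2293/0.5000 = 0.4585
Terminal stock prices: S_uu = 106.6, S_ud = 65, S_dd = 39.62
Terminal payoffs (K − S): max(-33.63, 0) = 0, max(8, 0) = 8, max(33.38, 0) = 33.38
Node u (S = 83.25): V_u = e^(−0.01)·[0.4585·0.0000 + 0.5415·8.0000] = 4.2886
Node d (S = 50.75): V_d = e^(−0.01)·[0.4585·8.0000 + 0.5415·33.3769] = 21.5242
Node 0 (S = 65): V_0 = e^(−0.01)·[0.4585·4.2886 + 0.5415·21.5242] = 13.4855

$13.49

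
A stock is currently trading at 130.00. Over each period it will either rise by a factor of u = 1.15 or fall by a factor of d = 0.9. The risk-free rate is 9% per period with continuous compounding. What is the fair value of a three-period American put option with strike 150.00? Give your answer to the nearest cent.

Risk-neutral probability p = (e^0.09 − 0.9)/(1.15 − 0.9) = 0.1942/0.2500 = 0.7767
Terminal stock prices: S_uuu = 197.7, S_uud = 154.7, S_udd = 121.1, S_ddd = 94.77
Terminal payoffs (K − S): max(-47.71, 0) = 0, max(-4.732, 0) = 0, max(28.9, 0) = 28.9, max(55.23, 0) = 55.23
Node uu (S = 171.9): continuation = e^(−0.09)·[0.7767·0.0000 + 0.2233·0.0000] = 0.0000; exercise value = 0.0000 ≤ continuation, so V_uu = 0.0000
Node ud (S = 134.6): continuation = e^(−0.09)·[0.7767·0.0000 + 0.2233·28.9050] = 5.8990; exercise value = 15.4500 > continuation, so V_ud = 15.4500 (exercise)
Node dd (S = 105.3): continuation = e^(−0.09)·[0.7767·28.9050 + 0.2233·55.2300] = 31.7897; exercise value = 44.7000 > continuation, so V_dd = 44.7000 (exercise)
Node u (S = 149.5): continuation = e^(−0.09)·[0.7767·0.0000 + 0.2233·15.4500] = 3.1531; exercise value = 0.5000 ≤ continuation, so V_u = 3.1531
Node d (S = 117): continuation = e^(−0.09)·[0.7767·15.4500 + 0.2233·44.7000] = 20.0897; exercise value = 33.0000 > continuation, so V_d = 33.0000 (exercise)
Node 0 (S = 130): continuation = e^(−0.09)·[0.7767·3.1531 + 0.2233·33.0000] = 8.9730; exercise value = 20.0000 > continuation, so V_0 = 20.0000 (exercise)

20.00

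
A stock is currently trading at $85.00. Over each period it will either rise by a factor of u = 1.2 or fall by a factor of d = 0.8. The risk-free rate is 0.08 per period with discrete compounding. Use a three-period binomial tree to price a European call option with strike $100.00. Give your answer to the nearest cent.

$12.76

Risk-neutral probability p = (1 + 0.08 − 0.8)/(1.2 − 0.8) = 0.2800/0.4000 = 0.7000
Terminal stock prices: S_uuu = 146.9, S_uud = 97.92, S_udd = 65.28, S_ddd = 43.52
Terminal payoffs (S − K): max(46.88, 0) = 46.88, max(-2.08, 0) = 0, max(-34.72, 0) = 0, max(-56.48, 0) = 0
Node uu (S = 122.4): V_uu = 1/1.08·[0.7000·46.8800 + 0.3000·0.0000] = 30.3852
Node ud (S = 81.6): V_ud = 1/1.08·[0.7000·0.0000 + 0.3000·0.0000] = 0.0000
Node dd (S = 54.4): V_dd = 1/1.08·[0.7000·0.0000 + 0.3000·0.0000] = 0.0000
Node u (S = 102): V_u = 1/1.08·[0.7000·30.3852 + 0.3000·0.0000] = 19.6941
Node d (S = 68): V_d = 1/1.08·[0.7000·0.0000 + 0.3000·0.0000] = 0.0000
Node 0 (S = 85): V_0 = 1/1.08·[0.7000·19.6941 + 0.3000·0.0000] = 12.7647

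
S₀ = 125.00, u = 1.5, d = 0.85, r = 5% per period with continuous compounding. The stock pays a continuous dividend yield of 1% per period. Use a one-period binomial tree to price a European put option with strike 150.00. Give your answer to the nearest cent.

Per-period risk-free factor R = e^0.05 = 1.0513; dividend-adjusted growth = e^(0.05−0.01) = 1.0408.
Risk-neutral probability p = (1.0408 − 0.85)/(1.5 − 0.85) = 0.1908/0.6500 = 0.2936
Terminal stock prices: S_u = 187.5, S_d = 106.2
Terminal payoffs (K − S): max(-37.5, 0) = 0, max(43.75, 0) = 43.75
Node 0 (S = 125): V_0 = e^(−0.05)·[0.2936·0.0000 + 0.7064·43.7500] = 29.3996

29.40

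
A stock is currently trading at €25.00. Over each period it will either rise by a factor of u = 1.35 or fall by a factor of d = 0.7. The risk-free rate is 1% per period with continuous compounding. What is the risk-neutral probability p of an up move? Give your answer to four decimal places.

Risk-neutral probability p = (e^0.01 − 0.7)/(1.35 − 0.7) = 0.3101/0.6500 = 0.4770

p = 0.4770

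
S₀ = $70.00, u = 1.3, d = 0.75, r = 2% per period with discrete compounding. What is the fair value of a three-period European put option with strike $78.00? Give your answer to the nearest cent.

$15.67

Risk-neutral probability p = (1 + 0.02 − 0.75)/(1.3 − 0.75) = 0.2700/0.5500 = 0.4909
Terminal stock prices: S_uuu = 153.8, S_uud = 88.73, S_udd = 51.19, S_ddd = 29.53
Terminal payoffs (K − S): max(-75.79, 0) = 0, max(-10.73, 0) = 0, max(26.81, 0) = 26.81, max(48.47, 0) = 48.47
Node uu (S = 118.3): V_uu = 1/1.02·[0.4909·0.0000 + 0.5091·0.0000] = 0.0000
Node ud (S = 68.25): V_ud = 1/1.02·[0.4909·0.0000 + 0.5091·26.8125] = 13.3824
Node dd (S = 39.38): V_dd = 1/1.02·[0.4909·26.8125 + 0.5091·48.4688] = 37.0956
Node u (S = 91): V_u = 1/1.02·[0.4909·0.0000 + 0.5091·13.3824] = 6.6792
Node d (S = 52.5): V_d = 1/1.02·[0.4909·13.3824 + 0.5091·37.0956] = 24.9554
Node 0 (S = 70): V_0 = 1/1.02·[0.4909·6.6792 + 0.5091·24.9554] = 15.6701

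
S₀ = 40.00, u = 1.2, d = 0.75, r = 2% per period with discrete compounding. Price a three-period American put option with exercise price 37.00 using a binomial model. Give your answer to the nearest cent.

Risk-neutral probability p = (1 + 0.02 − 0.75)/(1.2 − 0.75) = 0.2700/0.4500 = 0.6000
Terminal stock prices: S_uuu = 69.12, S_uud = 43.2, S_udd = 27, S_ddd = 16.88
Terminal payoffs (K − S): max(-32.12, 0) = 0, max(-6.2, 0) = 0, max(10, 0) = 10, max(20.12, 0) = 20.12
Node uu (S = 57.6): continuation = 1/1.02·[0.6000·0.0000 + 0.4000·0.0000] = 0.0000; exercise value = 0.0000 ≤ continuation, so V_uu = 0.0000
Node ud (S = 36): continuation = 1/1.02·[0.6000·0.0000 + 0.4000·10.0000] = 3.9216; exercise value = 1.0000 ≤ continuation, so V_ud = 3.9216
Node dd (S = 22.5): continuation = 1/1.02·[0.6000·10.0000 + 0.4000·20.1250] = 13.7745; exercise value = 14.5000 > continuation, so V_dd = 14.5000 (exercise)
Node u (S = 48): continuation = 1/1.02·[0.6000·0.0000 + 0.4000·3.9216] = 1.5379; exercise value = 0.0000 ≤ continuation, so V_u = 1.5379
Node d (S = 30): continuation = 1/1.02·[0.6000·3.9216 + 0.4000·14.5000] = 7.9931; exercise value = 7.0000 ≤ continuation, so V_d = 7.9931
Node 0 (S = 40): continuation = 1/1.02·[0.6000·1.5379 + 0.4000·7.9931] = 4.0392; exercise value = 0.0000 ≤ continuation, so V_0 = 4.0392

4.04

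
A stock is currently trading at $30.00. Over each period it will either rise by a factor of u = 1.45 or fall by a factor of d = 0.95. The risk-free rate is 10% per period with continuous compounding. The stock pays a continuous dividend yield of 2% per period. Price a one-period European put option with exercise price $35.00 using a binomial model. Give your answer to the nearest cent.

$4.31

Per-period risk-free factor R = e^0.1 = 1.1052; dividend-adjusted growth = e^(0.1−0.02) = 1.0833.
Risk-neutral probability p = (1.0833 − 0.95)/(1.45 − 0.95) = 0.1333/0.5000 = 0.2666
Terminal stock prices: S_u = 43.5, S_d = 28.5
Terminal payoffs (K − S): max(-8.5, 0) = 0, max(6.5, 0) = 6.5
Node 0 (S = 30): V_0 = e^(−0.1)·[0.2666·0.0000 + 0.7334·6.5000] = 4.3136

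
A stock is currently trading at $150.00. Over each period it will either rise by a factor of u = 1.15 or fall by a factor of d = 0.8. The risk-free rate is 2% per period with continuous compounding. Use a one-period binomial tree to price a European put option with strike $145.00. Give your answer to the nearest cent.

Risk-neutral probability p = (e^0.02 − 0.8)/(1.15 − 0.8) = 0.2202/0.3500 = 0.6291
Terminal stock prices: S_u = 172.5, S_d = 120
Terminal payoffs (K − S): max(-27.5, 0) = 0, max(25, 0) = 25
Node 0 (S = 150): V_0 = e^(−0.02)·[0.6291·0.0000 + 0.3709·25.0000] = 9.0877

$9.09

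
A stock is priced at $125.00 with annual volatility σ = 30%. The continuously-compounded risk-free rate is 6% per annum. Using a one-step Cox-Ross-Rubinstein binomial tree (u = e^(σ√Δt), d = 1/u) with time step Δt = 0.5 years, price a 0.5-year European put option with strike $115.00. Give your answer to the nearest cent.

CRR parameters: u = e^(σ√Δt) = e^(0.3·√0.5) = 1.2363, d = 1/u = 0.8089
Per-period rate: rΔt = 0.06·0.5 = 0.03, so R = e^0.03 = 1.0305
Risk-neutral probability p = (e^0.03 − 0.8089)/(1.2363 − 0.8089) = 0.2216/0.4275 = 0.5184
Terminal stock prices: S_u = 154.5, S_d = 101.1
Terminal payoffs (K − S): max(-39.54, 0) = 0, max(13.89, 0) = 13.89
Node 0 (S = 125): V_0 = e^(−0.03)·[0.5184·0.0000 + 0.4816·13.8928] = 6.4929

$6.49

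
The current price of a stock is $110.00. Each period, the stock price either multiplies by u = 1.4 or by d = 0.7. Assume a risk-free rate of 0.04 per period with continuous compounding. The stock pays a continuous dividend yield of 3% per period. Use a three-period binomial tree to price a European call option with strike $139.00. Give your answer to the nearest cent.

$16.02

Per-period risk-free factor R = e^0.04 = 1.0408; dividend-adjusted growth = e^(0.04−0.03) = 1.0101.
Risk-neutral probability p = (1.0101 − 0.7)/(1.4 − 0.7) = 0.3101/0.7000 = 0.4429
Terminal stock prices: S_uuu = 301.8, S_uud = 150.9, S_udd = 75.46, S_ddd = 37.73
Terminal payoffs (S − K): max(162.8, 0) = 162.8, max(11.92, 0) = 11.92, max(-63.54, 0) = 0, max(-101.3, 0) = 0
Node uu (S = 215.6): V_uu = e^(−0.04)·[0.4429·162.8400 + 0.5571·11.9200] = 75.6783
Node ud (S = 107.8): V_ud = e^(−0.04)·[0.4429·11.9200 + 0.5571·0.0000] = 5.0727
Node dd (S = 53.9): V_dd = e^(−0.04)·[0.4429·0.0000 + 0.5571·0.0000] = 0.0000
Node u (S = 154): V_u = e^(−0.04)·[0.4429·75.6783 + 0.5571·5.0727] = 34.9208
Node d (S = 77): V_d = e^(−0.04)·[0.4429·5.0727 + 0.5571·0.0000] = 2.1587
Node 0 (S = 110): V_0 = e^(−0.04)·[0.4429·34.9208 + 0.5571·2.1587] = 16.0164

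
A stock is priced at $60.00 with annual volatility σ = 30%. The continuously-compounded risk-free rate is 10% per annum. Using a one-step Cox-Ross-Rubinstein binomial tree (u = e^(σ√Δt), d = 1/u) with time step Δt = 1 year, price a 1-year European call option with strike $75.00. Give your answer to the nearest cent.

$3.24

CRR parameters: u = e^(σ√Δt) = e^(0.3·√1) = 1.3499, d = 1/u = 0.7408
Per-period rate: rΔt = 0.1·1 = 0.1, so R = e^0.1 = 1.1052
Risk-neutral probability p = (e^0.1 − 0.7408)/(1.3499 − 0.7408) = 0.3644/0.6090 = 0.5982
Terminal stock prices: S_u = 80.99, S_d = 44.45
Terminal payoffs (S − K): max(5.992, 0) = 5.992, max(-30.55, 0) = 0
Node 0 (S = 60): V_0 = e^(−0.1)·[0.5982·5.9915 + 0.4018·0.0000] = 3.2433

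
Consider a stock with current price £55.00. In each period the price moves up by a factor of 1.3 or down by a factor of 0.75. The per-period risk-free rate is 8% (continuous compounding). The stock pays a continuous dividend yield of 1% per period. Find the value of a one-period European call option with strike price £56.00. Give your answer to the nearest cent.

Per-period risk-free factor R = e^0.08 = 1.0833; dividend-adjusted growth = e^(0.08−0.01) = 1.0725.
Risk-neutral probability p = (1.0725 − 0.75)/(1.3 − 0.75) = 0.3225/0.5500 = 0.5864
Terminal stock prices: S_u = 71.5, S_d = 41.25
Terminal payoffs (S − K): max(15.5, 0) = 15.5, max(-14.75, 0) = 0
Node 0 (S = 55): V_0 = e^(−0.08)·[0.5864·15.5000 + 0.4136·0.0000] = 8.3901

£8.39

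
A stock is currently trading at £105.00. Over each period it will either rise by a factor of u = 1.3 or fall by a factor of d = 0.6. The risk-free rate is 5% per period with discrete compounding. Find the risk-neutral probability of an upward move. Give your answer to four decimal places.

p = 0.6429

Risk-neutral probability p = (1 + 0.05 − 0.6)/(1.3 − 0.6) = 0.4500/0.7000 = 0.6429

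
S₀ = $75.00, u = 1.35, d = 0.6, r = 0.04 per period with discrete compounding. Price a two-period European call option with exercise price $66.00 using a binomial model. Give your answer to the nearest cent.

Risk-neutral probability p = (1 + 0.04 − 0.6)/(1.35 − 0.6) = 0.4400/0.7500 = 0.5867
Terminal stock prices: S_uu = 136.7, S_ud = 60.75, S_dd = 27
Terminal payoffs (S − K): max(70.69, 0) = 70.69, max(-5.25, 0) = 0, max(-39, 0) = 0
Node u (S = 101.2): V_u = 1/1.04·[0.5867·70.6875 + 0.4133·0.0000] = 39.8750
Node d (S = 45): V_d = 1/1.04·[0.5867·0.0000 + 0.4133·0.0000] = 0.0000
Node 0 (S = 75): V_0 = 1/1.04·[0.5867·39.8750 + 0.4133·0.0000] = 22.4936

$22.49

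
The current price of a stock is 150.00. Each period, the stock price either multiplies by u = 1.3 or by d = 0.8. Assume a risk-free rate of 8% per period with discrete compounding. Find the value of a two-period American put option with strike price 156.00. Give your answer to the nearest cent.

Risk-neutral probability p = (1 + 0.08 − 0.8)/(1.3 − 0.8) = 0.2800/0.5000 = 0.5600
Terminal stock prices: S_uu = 253.5, S_ud = 156, S_dd = 96
Terminal payoffs (K − S): max(-97.5, 0) = 0, max(0, 0) = 0, max(60, 0) = 60
Node u (S = 195): continuation = 1/1.08·[0.5600·0.0000 + 0.4400·0.0000] = 0.0000; exercise value = 0.0000 ≤ continuation, so V_u = 0.0000
Node d (S = 120): continuation = 1/1.08·[0.5600·0.0000 + 0.4400·60.0000] = 24.4444; exercise value = 36.0000 > continuation, so V_d = 36.0000 (exercise)
Node 0 (S = 150): continuation = 1/1.08·[0.5600·0.0000 + 0.4400·36.0000] = 14.6667; exercise value = 6.0000 ≤ continuation, so V_0 = 14.6667

14.67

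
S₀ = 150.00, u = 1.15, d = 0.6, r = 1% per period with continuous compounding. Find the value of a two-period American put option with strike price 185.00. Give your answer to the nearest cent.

Risk-neutral probability p = (e^0.01 − 0.6)/(1.15 − 0.6) = 0.4101/0.5500 = 0.7455
Terminal stock prices: S_uu = 198.4, S_ud = 103.5, S_dd = 54
Terminal payoffs (K − S): max(-13.37, 0) = 0, max(81.5, 0) = 81.5, max(131, 0) = 131
Node u (S = 172.5): continuation = e^(−0.01)·[0.7455·0.0000 + 0.2545·81.5000] = 20.5317; exercise value = 12.5000 ≤ continuation, so V_u = 20.5317
Node d (S = 90): continuation = e^(−0.01)·[0.7455·81.5000 + 0.2545·131.0000] = 93.1592; exercise value = 95.0000 > continuation, so V_d = 95.0000 (exercise)
Node 0 (S = 150): continuation = e^(−0.01)·[0.7455·20.5317 + 0.2545·95.0000] = 39.0876; exercise value = 35.0000 ≤ continuation, so V_0 = 39.0876

39.09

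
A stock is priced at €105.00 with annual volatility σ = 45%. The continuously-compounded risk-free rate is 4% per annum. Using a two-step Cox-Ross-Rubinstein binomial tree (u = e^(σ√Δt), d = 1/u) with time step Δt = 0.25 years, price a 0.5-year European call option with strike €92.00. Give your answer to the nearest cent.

€21.82

CRR parameters: u = e^(σ√Δt) = e^(0.45·√0.25) = 1.2523, d = 1/u = 0.7985
Per-period rate: rΔt = 0.04·0.25 = 0.01, so R = e^0.01 = 1.0101
Risk-neutral probability p = (e^0.01 − 0.7985)/(1.2523 − 0.7985) = 0.2115/0.4538 = 0.4661
Terminal stock prices: S_uu = 164.7, S_ud = 105, S_dd = 66.95
Terminal payoffs (S − K): max(72.67, 0) = 72.67, max(13, 0) = 13, max(-25.05, 0) = 0
Node u (S = 131.5): V_u = e^(−0.01)·[0.4661·72.6728 + 0.5339·13.0000] = 40.4093
Node d (S = 83.84): V_d = e^(−0.01)·[0.4661·13.0000 + 0.5339·0.0000] = 5.9994
Node 0 (S = 105): V_0 = e^(−0.01)·[0.4661·40.4093 + 0.5339·5.9994] = 21.8197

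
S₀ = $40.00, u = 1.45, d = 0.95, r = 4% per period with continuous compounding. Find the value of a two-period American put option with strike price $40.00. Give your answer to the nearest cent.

Risk-neutral probability p = (e^0.04 − 0.95)/(1.45 − 0.95) = 0.0908/0.5000 = 0.1816
Terminal stock prices: S_uu = 84.1, S_ud = 55.1, S_dd = 36.1
Terminal payoffs (K − S): max(-44.1, 0) = 0, max(-15.1, 0) = 0, max(3.9, 0) = 3.9
Node u (S = 58): continuation = e^(−0.04)·[0.1816·0.0000 + 0.8184·0.0000] = 0.0000; exercise value = 0.0000 ≤ continuation, so V_u = 0.0000
Node d (S = 38): continuation = e^(−0.04)·[0.1816·0.0000 + 0.8184·3.9000] = 3.0665; exercise value = 2.0000 ≤ continuation, so V_d = 3.0665
Node 0 (S = 40): continuation = e^(−0.04)·[0.1816·0.0000 + 0.8184·3.0665] = 2.4112; exercise value = 0.0000 ≤ continuation, so V_0 = 2.4112

$2.41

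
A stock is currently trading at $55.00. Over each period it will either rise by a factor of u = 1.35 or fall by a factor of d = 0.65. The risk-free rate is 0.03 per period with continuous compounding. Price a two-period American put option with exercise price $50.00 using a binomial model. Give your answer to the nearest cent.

$6.72

Risk-neutral probability p = (e^0.03 − 0.65)/(1.35 − 0.65) = 0.3805/0.7000 = 0.5435
Terminal stock prices: S_uu = 100.2, S_ud = 48.26, S_dd = 23.24
Terminal payoffs (K − S): max(-50.24, 0) = 0, max(1.737, 0) = 1.737, max(26.76, 0) = 26.76
Node u (S = 74.25): continuation = e^(−0.03)·[0.5435·0.0000 + 0.4565·1.7375] = 0.7697; exercise value = 0.0000 ≤ continuation, so V_u = 0.7697
Node d (S = 35.75): continuation = e^(−0.03)·[0.5435·1.7375 + 0.4565·26.7625] = 12.7723; exercise value = 14.2500 > continuation, so V_d = 14.2500 (exercise)
Node 0 (S = 55): continuation = e^(−0.03)·[0.5435·0.7697 + 0.4565·14.2500] = 6.7188; exercise value = 0.0000 ≤ continuation, so V_0 = 6.7188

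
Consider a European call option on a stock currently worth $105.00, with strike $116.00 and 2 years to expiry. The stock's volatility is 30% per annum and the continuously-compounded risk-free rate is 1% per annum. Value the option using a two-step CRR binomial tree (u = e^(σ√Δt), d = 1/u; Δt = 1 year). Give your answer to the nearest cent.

CRR parameters: u = e^(σ√Δt) = e^(0.3·√1) = 1.3499, d = 1/u = 0.7408
Per-period rate: rΔt = 0.01·1 = 0.01, so R = e^0.01 = 1.0101
Risk-neutral probability p = (e^0.01 − 0.7408)/(1.3499 − 0.7408) = 0.2692/0.6090 = 0.4421
Terminal stock prices: S_uu = 191.3, S_ud = 105, S_dd = 57.63
Terminal payoffs (S − K): max(75.32, 0) = 75.32, max(-11, 0) = 0, max(-58.37, 0) = 0
Node u (S = 141.7): V_u = e^(−0.01)·[0.4421·75.3225 + 0.5579·0.0000] = 32.9657
Node d (S = 77.79): V_d = e^(−0.01)·[0.4421·0.0000 + 0.5579·0.0000] = 0.0000
Node 0 (S = 105): V_0 = e^(−0.01)·[0.4421·32.9657 + 0.5579·0.0000] = 14.4278

$14.43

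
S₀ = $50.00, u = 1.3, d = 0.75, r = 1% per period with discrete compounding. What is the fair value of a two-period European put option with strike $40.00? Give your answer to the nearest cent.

Risk-neutral probability p = (1 + 0.01 − 0.75)/(1.3 − 0.75) = 0.2600/0.5500 = 0.4727
Terminal stock prices: S_uu = 84.5, S_ud = 48.75, S_dd = 28.12
Terminal payoffs (K − S): max(-44.5, 0) = 0, max(-8.75, 0) = 0, max(11.88, 0) = 11.88
Node u (S = 65): V_u = 1/1.01·[0.4727·0.0000 + 0.5273·0.0000] = 0.0000
Node d (S = 37.5): V_d = 1/1.01·[0.4727·0.0000 + 0.5273·11.8750] = 6.1994
Node 0 (S = 50): V_0 = 1/1.01·[0.4727·0.0000 + 0.5273·6.1994] = 3.2364

$3.24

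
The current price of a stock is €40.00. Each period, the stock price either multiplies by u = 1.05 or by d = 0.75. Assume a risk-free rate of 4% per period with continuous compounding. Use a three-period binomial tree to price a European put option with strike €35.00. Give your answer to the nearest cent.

Risk-neutral probability p = (e^0.04 − 0.75)/(1.05 − 0.75) = 0.2908/0.3000 = 0.9694
Terminal stock prices: S_uuu = 46.31, S_uud = 33.08, S_udd = 23.62, S_ddd = 16.88
Terminal payoffs (K − S): max(-11.31, 0) = 0, max(1.925, 0) = 1.925, max(11.38, 0) = 11.38, max(18.12, 0) = 18.12
Node uu (S = 44.1): V_uu = e^(−0.04)·[0.9694·0.0000 + 0.0306·1.9250] = 0.0567
Node ud (S = 31.5): V_ud = e^(−0.04)·[0.9694·1.9250 + 0.0306·11.3750] = 2.1276
Node dd (S = 22.5): V_dd = e^(−0.04)·[0.9694·11.3750 + 0.0306·18.1250] = 11.1276
Node u (S = 42): V_u = e^(−0.04)·[0.9694·0.0567 + 0.0306·2.1276] = 0.1154
Node d (S = 30): V_d = e^(−0.04)·[0.9694·2.1276 + 0.0306·11.1276] = 2.3091
Node 0 (S = 40): V_0 = e^(−0.04)·[0.9694·0.1154 + 0.0306·2.3091] = 0.1754

€0.18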